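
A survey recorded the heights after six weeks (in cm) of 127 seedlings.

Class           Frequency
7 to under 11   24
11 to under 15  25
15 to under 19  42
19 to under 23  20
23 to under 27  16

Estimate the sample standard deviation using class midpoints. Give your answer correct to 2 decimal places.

5.06

Midpoints: 9, 13, 17, 21, 25
n = 127, Σfm = 2075, mean = 16.3386
Σfm² = 37127
Σf(m − x̄)² = Σfm² − (Σfm)²/n = 37127 − 2075²/127 = 3224.4409
Sample variance = 3224.4409 / 126 = 25.5908
Standard deviation = √25.5908 = 5.0587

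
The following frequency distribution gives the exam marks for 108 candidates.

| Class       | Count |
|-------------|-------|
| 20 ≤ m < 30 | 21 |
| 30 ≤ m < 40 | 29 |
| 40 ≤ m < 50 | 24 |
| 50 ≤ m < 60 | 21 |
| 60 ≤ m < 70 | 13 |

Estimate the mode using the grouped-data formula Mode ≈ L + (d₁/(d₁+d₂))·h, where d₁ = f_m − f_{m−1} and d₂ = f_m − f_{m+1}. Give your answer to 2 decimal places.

Modal class: 30 ≤ m < 40 (highest frequency 29).
d₁ = 29 − 21 = 8, d₂ = 29 − 24 = 5
Mode ≈ 30 + (8/(8+5)) × 10 = 30 + 6.1538 = 36.1538

36.15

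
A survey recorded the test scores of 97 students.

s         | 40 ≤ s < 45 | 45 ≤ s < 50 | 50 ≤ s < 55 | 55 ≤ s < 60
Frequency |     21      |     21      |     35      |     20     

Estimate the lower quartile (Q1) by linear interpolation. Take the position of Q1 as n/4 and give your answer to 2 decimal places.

Cumulative frequencies: 21, 42, 77, 97
n = 97; position = n/4 = 24.25.
This falls in the class 45 ≤ s < 50: L = 45, F = 21, f = 21, h = 5.
Lower quartile ≈ 45 + ((24.25 − 21) / 21) × 5 = 45.7738

45.77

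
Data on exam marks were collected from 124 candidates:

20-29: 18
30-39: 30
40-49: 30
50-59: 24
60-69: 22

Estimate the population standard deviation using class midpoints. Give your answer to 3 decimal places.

Midpoints: 24.5, 34.5, 44.5, 54.5, 64.5
n = 124, Σfm = 5538, mean = 44.6613
Σfm² = 268731
Σf(m − x̄)² = Σfm² − (Σfm)²/n = 268731 − 5538²/124 = 21396.7742
Population variance = 21396.7742 / 124 = 172.5546
Standard deviation = √172.5546 = 13.1360

13.136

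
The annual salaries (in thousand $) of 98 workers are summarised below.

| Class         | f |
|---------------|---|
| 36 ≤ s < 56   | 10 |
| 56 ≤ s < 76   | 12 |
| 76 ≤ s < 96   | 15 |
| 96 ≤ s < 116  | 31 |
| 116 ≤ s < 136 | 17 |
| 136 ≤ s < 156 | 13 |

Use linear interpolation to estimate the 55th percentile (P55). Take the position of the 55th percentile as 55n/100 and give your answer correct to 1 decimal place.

106.9

Cumulative frequencies: 10, 22, 37, 68, 85, 98
n = 98; position = 55n/100 = 53.9.
This falls in the class 96 ≤ s < 116: L = 96, F = 37, f = 31, h = 20.
55th percentile ≈ 96 + ((53.9 − 37) / 31) × 20 = 106.9032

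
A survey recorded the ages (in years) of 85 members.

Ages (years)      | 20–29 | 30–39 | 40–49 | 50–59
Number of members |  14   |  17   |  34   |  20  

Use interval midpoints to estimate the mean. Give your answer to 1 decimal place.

41.6

Midpoints: 24.5, 34.5, 44.5, 54.5
Σfm = 14×24.5 + 17×34.5 + 34×44.5 + 20×54.5 = 3532.5
n = Σf = 85
Mean = 3532.5 / 85 = 41.5588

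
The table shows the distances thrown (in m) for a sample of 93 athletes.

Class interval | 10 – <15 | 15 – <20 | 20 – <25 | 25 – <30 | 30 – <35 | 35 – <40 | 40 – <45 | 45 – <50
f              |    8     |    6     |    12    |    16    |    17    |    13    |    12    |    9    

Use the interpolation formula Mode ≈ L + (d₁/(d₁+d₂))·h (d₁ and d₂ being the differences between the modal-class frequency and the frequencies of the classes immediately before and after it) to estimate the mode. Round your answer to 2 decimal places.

31.00

Modal class: 30 – <35 (highest frequency 17).
d₁ = 17 − 16 = 1, d₂ = 17 − 13 = 4
Mode ≈ 30 + (1/(1+4)) × 5 = 30 + 1.0000 = 31.0000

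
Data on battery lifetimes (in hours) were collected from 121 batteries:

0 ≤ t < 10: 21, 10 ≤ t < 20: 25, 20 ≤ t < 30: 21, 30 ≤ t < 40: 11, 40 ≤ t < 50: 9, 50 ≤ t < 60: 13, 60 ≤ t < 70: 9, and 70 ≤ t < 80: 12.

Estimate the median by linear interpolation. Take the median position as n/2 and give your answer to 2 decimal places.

26.90

Cumulative frequencies: 21, 46, 67, 78, 87, 100, 109, 121
n = 121; position = n/2 = 60.5.
This falls in the class 20 ≤ t < 30: L = 20, F = 46, f = 21, h = 10.
Median ≈ 20 + ((60.5 − 46) / 21) × 10 = 26.9048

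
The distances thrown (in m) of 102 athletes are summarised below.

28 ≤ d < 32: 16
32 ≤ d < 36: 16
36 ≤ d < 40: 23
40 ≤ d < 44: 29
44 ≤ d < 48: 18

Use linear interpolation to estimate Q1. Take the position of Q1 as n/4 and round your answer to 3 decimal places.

34.375

Cumulative frequencies: 16, 32, 55, 84, 102
n = 102; position = n/4 = 25.5.
This falls in the class 32 ≤ d < 36: L = 32, F = 16, f = 16, h = 4.
Lower quartile ≈ 32 + ((25.5 − 16) / 16) × 4 = 34.3750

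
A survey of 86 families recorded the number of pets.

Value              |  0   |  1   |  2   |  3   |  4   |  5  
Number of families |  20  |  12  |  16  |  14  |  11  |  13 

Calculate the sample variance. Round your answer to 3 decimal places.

Values: 0, 1, 2, 3, 4, 5
n = 86, Σfx = 195, mean = 2.2674
Σfx² = 703
Σf(x − x̄)² = Σfx² − (Σfx)²/n = 703 − 195²/86 = 260.8488
Sample variance = 260.8488 / 85 = 3.0688

3.069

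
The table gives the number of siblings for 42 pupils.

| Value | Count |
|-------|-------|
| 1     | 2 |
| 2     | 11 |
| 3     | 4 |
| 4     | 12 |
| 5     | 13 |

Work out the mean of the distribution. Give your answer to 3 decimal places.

3.548

Values: 1, 2, 3, 4, 5
Σfx = 2×1 + 11×2 + 4×3 + 12×4 + 13×5 = 149
n = Σf = 42
Mean = 149 / 42 = 3.5476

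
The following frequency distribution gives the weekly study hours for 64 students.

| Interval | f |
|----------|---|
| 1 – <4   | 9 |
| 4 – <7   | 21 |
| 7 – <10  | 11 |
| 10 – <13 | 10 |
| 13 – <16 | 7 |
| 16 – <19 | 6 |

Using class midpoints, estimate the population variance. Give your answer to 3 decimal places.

Midpoints: 2.5, 5.5, 8.5, 11.5, 14.5, 17.5
n = 64, Σfm = 553, mean = 8.6406
Σfm² = 6118
Σf(m − x̄)² = Σfm² − (Σfm)²/n = 6118 − 553²/64 = 1339.7344
Population variance = 1339.7344 / 64 = 20.9333

20.933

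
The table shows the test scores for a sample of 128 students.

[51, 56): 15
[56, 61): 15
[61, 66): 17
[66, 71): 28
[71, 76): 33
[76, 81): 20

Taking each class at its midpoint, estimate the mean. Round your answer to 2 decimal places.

67.76

Midpoints: 53.5, 58.5, 63.5, 68.5, 73.5, 78.5
Σfm = 15×53.5 + 15×58.5 + 17×63.5 + 28×68.5 + 33×73.5 + 20×78.5 = 8673
n = Σf = 128
Mean = 8673 / 128 = 67.7578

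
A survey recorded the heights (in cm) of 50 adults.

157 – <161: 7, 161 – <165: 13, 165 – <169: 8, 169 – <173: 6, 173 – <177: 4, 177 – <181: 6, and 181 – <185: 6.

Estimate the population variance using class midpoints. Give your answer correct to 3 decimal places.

Midpoints: 159, 163, 167, 171, 175, 179, 183
n = 50, Σfm = 8466, mean = 169.3200
Σfm² = 1436602
Σf(m − x̄)² = Σfm² − (Σfm)²/n = 1436602 − 8466²/50 = 3138.8800
Population variance = 3138.8800 / 50 = 62.7776

62.778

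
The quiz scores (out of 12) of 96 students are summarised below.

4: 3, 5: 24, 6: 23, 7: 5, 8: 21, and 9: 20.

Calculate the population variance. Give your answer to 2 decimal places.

2.53

Values: 4, 5, 6, 7, 8, 9
n = 96, Σfx = 653, mean = 6.8021
Σfx² = 4685
Σf(x − x̄)² = Σfx² − (Σfx)²/n = 4685 − 653²/96 = 243.2396
Population variance = 243.2396 / 96 = 2.5337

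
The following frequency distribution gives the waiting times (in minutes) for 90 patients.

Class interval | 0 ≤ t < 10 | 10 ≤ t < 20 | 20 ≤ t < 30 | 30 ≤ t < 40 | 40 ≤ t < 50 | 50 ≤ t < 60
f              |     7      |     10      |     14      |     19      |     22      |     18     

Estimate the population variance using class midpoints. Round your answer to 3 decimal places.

234.333

Midpoints: 5, 15, 25, 35, 45, 55
n = 90, Σfm = 3180, mean = 35.3333
Σfm² = 133450
Σf(m − x̄)² = Σfm² − (Σfm)²/n = 133450 − 3180²/90 = 21090.0000
Population variance = 21090.0000 / 90 = 234.3333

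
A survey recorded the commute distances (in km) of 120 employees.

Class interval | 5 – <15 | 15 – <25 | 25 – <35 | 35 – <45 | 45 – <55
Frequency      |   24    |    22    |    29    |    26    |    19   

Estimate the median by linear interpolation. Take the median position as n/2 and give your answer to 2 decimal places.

29.83

Cumulative frequencies: 24, 46, 75, 101, 120
n = 120; position = n/2 = 60.
This falls in the class 25 – <35: L = 25, F = 46, f = 29, h = 10.
Median ≈ 25 + ((60 − 46) / 29) × 10 = 29.8276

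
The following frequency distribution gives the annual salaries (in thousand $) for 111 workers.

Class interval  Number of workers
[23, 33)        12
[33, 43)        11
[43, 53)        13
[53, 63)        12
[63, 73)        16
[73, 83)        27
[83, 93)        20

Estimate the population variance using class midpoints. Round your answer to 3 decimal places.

394.270

Midpoints: 28, 38, 48, 58, 68, 78, 88
n = 111, Σfm = 7028, mean = 63.3153
Σfm² = 488744
Σf(m − x̄)² = Σfm² − (Σfm)²/n = 488744 − 7028²/111 = 43763.9640
Population variance = 43763.9640 / 111 = 394.2699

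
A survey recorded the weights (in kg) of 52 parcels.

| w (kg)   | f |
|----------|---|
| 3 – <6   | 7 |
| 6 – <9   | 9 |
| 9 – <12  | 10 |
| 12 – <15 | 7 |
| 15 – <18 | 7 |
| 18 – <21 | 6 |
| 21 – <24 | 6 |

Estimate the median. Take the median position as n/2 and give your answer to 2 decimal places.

Cumulative frequencies: 7, 16, 26, 33, 40, 46, 52
n = 52; position = n/2 = 26.
This falls in the class 9 – <12: L = 9, F = 16, f = 10, h = 3.
Median ≈ 9 + ((26 − 16) / 10) × 3 = 12.0000

12.00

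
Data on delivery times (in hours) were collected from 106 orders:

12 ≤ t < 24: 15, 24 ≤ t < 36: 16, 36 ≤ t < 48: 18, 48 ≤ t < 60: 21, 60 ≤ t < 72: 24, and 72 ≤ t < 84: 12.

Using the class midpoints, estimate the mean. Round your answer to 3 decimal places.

48.679

Midpoints: 18, 30, 42, 54, 66, 78
Σfm = 15×18 + 16×30 + 18×42 + 21×54 + 24×66 + 12×78 = 5160
n = Σf = 106
Mean = 5160 / 106 = 48.6792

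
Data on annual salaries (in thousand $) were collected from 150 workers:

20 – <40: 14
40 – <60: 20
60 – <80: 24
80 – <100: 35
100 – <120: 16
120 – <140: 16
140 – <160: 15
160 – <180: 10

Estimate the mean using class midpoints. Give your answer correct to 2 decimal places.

93.60

Midpoints: 30, 50, 70, 90, 110, 130, 150, 170
Σfm = 14×30 + 20×50 + 24×70 + 35×90 + 16×110 + 16×130 + 15×150 + 10×170 = 14040
n = Σf = 150
Mean = 14040 / 150 = 93.6000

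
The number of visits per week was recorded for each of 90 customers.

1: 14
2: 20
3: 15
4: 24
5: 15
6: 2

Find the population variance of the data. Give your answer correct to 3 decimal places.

1.960

Values: 1, 2, 3, 4, 5, 6
n = 90, Σfx = 282, mean = 3.1333
Σfx² = 1060
Σf(x − x̄)² = Σfx² − (Σfx)²/n = 1060 − 282²/90 = 176.4000
Population variance = 176.4000 / 90 = 1.9600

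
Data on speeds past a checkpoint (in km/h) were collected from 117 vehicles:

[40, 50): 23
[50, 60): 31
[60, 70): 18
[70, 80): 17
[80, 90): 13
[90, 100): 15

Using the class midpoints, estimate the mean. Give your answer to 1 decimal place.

65.9

Midpoints: 45, 55, 65, 75, 85, 95
Σfm = 23×45 + 31×55 + 18×65 + 17×75 + 13×85 + 15×95 = 7715
n = Σf = 117
Mean = 7715 / 117 = 65.9402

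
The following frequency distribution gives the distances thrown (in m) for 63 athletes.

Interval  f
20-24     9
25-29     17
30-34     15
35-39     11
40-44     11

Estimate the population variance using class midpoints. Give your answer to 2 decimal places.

Midpoints: 22, 27, 32, 37, 42
n = 63, Σfm = 2006, mean = 31.8413
Σfm² = 66572
Σf(m − x̄)² = Σfm² − (Σfm)²/n = 66572 − 2006²/63 = 2698.4127
Population variance = 2698.4127 / 63 = 42.8319

42.83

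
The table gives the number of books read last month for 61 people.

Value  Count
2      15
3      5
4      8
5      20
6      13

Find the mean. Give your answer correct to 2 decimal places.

Values: 2, 3, 4, 5, 6
Σfx = 15×2 + 5×3 + 8×4 + 20×5 + 13×6 = 255
n = Σf = 61
Mean = 255 / 61 = 4.1803

4.18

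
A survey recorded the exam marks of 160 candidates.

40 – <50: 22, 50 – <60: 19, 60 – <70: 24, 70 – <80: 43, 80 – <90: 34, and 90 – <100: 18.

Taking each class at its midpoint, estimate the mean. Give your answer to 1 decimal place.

71.4

Midpoints: 45, 55, 65, 75, 85, 95
Σfm = 22×45 + 19×55 + 24×65 + 43×75 + 34×85 + 18×95 = 11420
n = Σf = 160
Mean = 11420 / 160 = 71.3750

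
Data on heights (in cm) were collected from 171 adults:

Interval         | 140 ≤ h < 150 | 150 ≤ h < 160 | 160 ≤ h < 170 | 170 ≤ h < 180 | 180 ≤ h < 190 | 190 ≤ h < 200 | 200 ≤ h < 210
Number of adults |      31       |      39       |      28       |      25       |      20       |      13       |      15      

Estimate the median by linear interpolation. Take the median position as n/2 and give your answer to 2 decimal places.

165.54

Cumulative frequencies: 31, 70, 98, 123, 143, 156, 171
n = 171; position = n/2 = 85.5.
This falls in the class 160 ≤ h < 170: L = 160, F = 70, f = 28, h = 10.
Median ≈ 160 + ((85.5 − 70) / 28) × 10 = 165.5357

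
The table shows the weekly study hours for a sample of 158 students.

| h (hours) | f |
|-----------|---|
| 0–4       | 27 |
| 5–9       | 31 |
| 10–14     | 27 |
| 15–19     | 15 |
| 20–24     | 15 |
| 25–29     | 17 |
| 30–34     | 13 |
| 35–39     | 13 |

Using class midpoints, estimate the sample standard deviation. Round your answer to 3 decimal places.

11.261

Midpoints: 2, 7, 12, 17, 22, 27, 32, 37
n = 158, Σfm = 2536, mean = 16.0506
Σfm² = 60612
Σf(m − x̄)² = Σfm² − (Σfm)²/n = 60612 − 2536²/158 = 19907.5949
Sample variance = 19907.5949 / 157 = 126.8000
Standard deviation = √126.8000 = 11.2605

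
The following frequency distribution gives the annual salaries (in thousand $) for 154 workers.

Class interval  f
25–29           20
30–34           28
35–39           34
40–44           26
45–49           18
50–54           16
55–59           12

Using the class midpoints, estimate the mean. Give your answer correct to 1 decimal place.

39.9

Midpoints: 27, 32, 37, 42, 47, 52, 57
Σfm = 20×27 + 28×32 + 34×37 + 26×42 + 18×47 + 16×52 + 12×57 = 6148
n = Σf = 154
Mean = 6148 / 154 = 39.9221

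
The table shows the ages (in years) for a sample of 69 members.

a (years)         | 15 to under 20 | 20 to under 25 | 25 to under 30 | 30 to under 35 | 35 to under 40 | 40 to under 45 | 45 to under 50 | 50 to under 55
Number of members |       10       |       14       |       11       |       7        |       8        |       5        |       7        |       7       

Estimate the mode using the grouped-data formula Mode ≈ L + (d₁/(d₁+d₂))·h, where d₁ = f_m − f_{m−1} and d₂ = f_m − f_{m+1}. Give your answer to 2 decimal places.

22.86

Modal class: 20 to under 25 (highest frequency 14).
d₁ = 14 − 10 = 4, d₂ = 14 − 11 = 3
Mode ≈ 20 + (4/(4+3)) × 5 = 20 + 2.8571 = 22.8571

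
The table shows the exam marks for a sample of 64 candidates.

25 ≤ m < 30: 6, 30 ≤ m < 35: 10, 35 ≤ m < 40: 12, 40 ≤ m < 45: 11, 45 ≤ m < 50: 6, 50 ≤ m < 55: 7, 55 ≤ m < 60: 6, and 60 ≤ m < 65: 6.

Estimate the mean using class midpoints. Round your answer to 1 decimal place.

Midpoints: 27.5, 32.5, 37.5, 42.5, 47.5, 52.5, 57.5, 62.5
Σfm = 6×27.5 + 10×32.5 + 12×37.5 + 11×42.5 + 6×47.5 + 7×52.5 + 6×57.5 + 6×62.5 = 2780
n = Σf = 64
Mean = 2780 / 64 = 43.4375

43.4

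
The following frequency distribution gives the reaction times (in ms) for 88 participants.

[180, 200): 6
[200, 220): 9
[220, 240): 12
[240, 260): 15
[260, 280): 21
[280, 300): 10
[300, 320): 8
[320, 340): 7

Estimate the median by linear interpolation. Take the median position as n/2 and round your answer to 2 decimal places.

Cumulative frequencies: 6, 15, 27, 42, 63, 73, 81, 88
n = 88; position = n/2 = 44.
This falls in the class [260, 280): L = 260, F = 42, f = 21, h = 20.
Median ≈ 260 + ((44 − 42) / 21) × 20 = 261.9048

261.90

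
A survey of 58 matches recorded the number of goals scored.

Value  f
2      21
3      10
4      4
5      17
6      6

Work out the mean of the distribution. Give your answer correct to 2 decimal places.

Values: 2, 3, 4, 5, 6
Σfx = 21×2 + 10×3 + 4×4 + 17×5 + 6×6 = 209
n = Σf = 58
Mean = 209 / 58 = 3.6034

3.60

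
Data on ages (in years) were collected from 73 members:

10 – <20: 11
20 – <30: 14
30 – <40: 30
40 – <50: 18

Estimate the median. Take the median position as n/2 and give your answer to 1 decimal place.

Cumulative frequencies: 11, 25, 55, 73
n = 73; position = n/2 = 36.5.
This falls in the class 30 – <40: L = 30, F = 25, f = 30, h = 10.
Median ≈ 30 + ((36.5 − 25) / 30) × 10 = 33.8333

33.8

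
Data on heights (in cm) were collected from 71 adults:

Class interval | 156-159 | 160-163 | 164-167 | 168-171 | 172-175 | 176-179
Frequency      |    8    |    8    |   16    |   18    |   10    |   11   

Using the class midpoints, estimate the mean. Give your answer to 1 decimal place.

168.1

Midpoints: 157.5, 161.5, 165.5, 169.5, 173.5, 177.5
Σfm = 8×157.5 + 8×161.5 + 16×165.5 + 18×169.5 + 10×173.5 + 11×177.5 = 11938.5
n = Σf = 71
Mean = 11938.5 / 71 = 168.1479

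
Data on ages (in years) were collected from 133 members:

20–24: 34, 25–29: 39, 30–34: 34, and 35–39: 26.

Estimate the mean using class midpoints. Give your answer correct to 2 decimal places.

28.95

Midpoints: 22, 27, 32, 37
Σfm = 34×22 + 39×27 + 34×32 + 26×37 = 3851
n = Σf = 133
Mean = 3851 / 133 = 28.9549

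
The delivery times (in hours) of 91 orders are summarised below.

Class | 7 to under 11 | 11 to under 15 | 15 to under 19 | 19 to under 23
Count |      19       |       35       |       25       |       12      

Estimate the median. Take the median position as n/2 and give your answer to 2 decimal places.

14.03

Cumulative frequencies: 19, 54, 79, 91
n = 91; position = n/2 = 45.5.
This falls in the class 11 to under 15: L = 11, F = 19, f = 35, h = 4.
Median ≈ 11 + ((45.5 − 19) / 35) × 4 = 14.0286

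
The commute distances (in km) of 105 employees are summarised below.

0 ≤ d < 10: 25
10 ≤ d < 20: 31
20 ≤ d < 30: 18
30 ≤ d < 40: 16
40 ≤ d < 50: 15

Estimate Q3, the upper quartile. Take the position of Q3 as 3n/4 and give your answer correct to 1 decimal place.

33.0

Cumulative frequencies: 25, 56, 74, 90, 105
n = 105; position = 3n/4 = 78.75.
This falls in the class 30 ≤ d < 40: L = 30, F = 74, f = 16, h = 10.
Upper quartile ≈ 30 + ((78.75 − 74) / 16) × 10 = 32.9688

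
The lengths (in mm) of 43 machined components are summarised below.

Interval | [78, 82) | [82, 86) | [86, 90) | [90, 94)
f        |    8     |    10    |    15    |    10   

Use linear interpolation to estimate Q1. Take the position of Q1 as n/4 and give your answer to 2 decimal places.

83.10

Cumulative frequencies: 8, 18, 33, 43
n = 43; position = n/4 = 10.75.
This falls in the class [82, 86): L = 82, F = 8, f = 10, h = 4.
Lower quartile ≈ 82 + ((10.75 − 8) / 10) × 4 = 83.1000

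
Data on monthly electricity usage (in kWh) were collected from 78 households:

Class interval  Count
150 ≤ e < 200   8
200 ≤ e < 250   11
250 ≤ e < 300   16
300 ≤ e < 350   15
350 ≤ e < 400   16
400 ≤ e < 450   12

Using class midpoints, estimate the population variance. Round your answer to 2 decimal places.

6083.17

Midpoints: 175, 225, 275, 325, 375, 425
n = 78, Σfm = 24250, mean = 310.8974
Σfm² = 8013750
Σf(m − x̄)² = Σfm² − (Σfm)²/n = 8013750 − 24250²/78 = 474487.1795
Population variance = 474487.1795 / 78 = 6083.1690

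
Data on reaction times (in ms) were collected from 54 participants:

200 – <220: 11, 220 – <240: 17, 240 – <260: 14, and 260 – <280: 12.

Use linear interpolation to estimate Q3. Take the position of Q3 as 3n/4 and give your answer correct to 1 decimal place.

257.9

Cumulative frequencies: 11, 28, 42, 54
n = 54; position = 3n/4 = 40.5.
This falls in the class 240 – <260: L = 240, F = 28, f = 14, h = 20.
Upper quartile ≈ 240 + ((40.5 − 28) / 14) × 20 = 257.8571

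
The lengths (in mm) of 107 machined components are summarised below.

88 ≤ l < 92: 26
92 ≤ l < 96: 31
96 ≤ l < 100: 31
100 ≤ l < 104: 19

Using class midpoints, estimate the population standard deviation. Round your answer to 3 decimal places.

4.160

Midpoints: 90, 94, 98, 102
n = 107, Σfm = 10230, mean = 95.6075
Σfm² = 979916
Σf(m − x̄)² = Σfm² − (Σfm)²/n = 979916 − 10230²/107 = 1851.5140
Population variance = 1851.5140 / 107 = 17.3039
Standard deviation = √17.3039 = 4.1598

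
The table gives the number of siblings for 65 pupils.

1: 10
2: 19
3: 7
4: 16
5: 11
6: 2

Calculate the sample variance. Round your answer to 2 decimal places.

2.13

Values: 1, 2, 3, 4, 5, 6
n = 65, Σfx = 200, mean = 3.0769
Σfx² = 752
Σf(x − x̄)² = Σfx² − (Σfx)²/n = 752 − 200²/65 = 136.6154
Sample variance = 136.6154 / 64 = 2.1346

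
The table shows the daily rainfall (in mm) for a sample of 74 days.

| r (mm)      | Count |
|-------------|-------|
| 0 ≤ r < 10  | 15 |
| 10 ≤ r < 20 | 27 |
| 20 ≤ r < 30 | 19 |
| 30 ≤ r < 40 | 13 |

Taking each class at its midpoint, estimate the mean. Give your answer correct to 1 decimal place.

Midpoints: 5, 15, 25, 35
Σfm = 15×5 + 27×15 + 19×25 + 13×35 = 1410
n = Σf = 74
Mean = 1410 / 74 = 19.0541

19.1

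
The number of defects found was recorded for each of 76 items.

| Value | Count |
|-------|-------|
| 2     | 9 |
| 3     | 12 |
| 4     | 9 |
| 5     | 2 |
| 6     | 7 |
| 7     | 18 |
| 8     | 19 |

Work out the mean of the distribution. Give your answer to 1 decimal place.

Values: 2, 3, 4, 5, 6, 7, 8
Σfx = 9×2 + 12×3 + 9×4 + 2×5 + 7×6 + 18×7 + 19×8 = 420
n = Σf = 76
Mean = 420 / 76 = 5.5263

5.5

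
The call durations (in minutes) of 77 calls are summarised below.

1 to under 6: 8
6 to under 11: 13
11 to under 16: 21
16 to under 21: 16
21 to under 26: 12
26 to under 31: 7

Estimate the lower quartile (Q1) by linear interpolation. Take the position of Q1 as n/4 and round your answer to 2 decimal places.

Cumulative frequencies: 8, 21, 42, 58, 70, 77
n = 77; position = n/4 = 19.25.
This falls in the class 6 to under 11: L = 6, F = 8, f = 13, h = 5.
Lower quartile ≈ 6 + ((19.25 − 8) / 13) × 5 = 10.3269

10.33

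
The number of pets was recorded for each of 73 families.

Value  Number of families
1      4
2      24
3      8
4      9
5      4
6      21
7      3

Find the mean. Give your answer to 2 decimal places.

3.82

Values: 1, 2, 3, 4, 5, 6, 7
Σfx = 4×1 + 24×2 + 8×3 + 9×4 + 4×5 + 21×6 + 3×7 = 279
n = Σf = 73
Mean = 279 / 73 = 3.8219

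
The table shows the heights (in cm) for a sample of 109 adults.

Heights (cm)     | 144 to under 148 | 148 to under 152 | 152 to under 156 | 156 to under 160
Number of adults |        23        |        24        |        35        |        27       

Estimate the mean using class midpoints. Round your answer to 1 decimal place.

Midpoints: 146, 150, 154, 158
Σfm = 23×146 + 24×150 + 35×154 + 27×158 = 16614
n = Σf = 109
Mean = 16614 / 109 = 152.4220

152.4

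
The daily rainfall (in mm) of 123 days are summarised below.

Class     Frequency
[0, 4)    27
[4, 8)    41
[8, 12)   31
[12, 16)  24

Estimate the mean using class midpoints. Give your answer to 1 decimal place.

7.7

Midpoints: 2, 6, 10, 14
Σfm = 27×2 + 41×6 + 31×10 + 24×14 = 946
n = Σf = 123
Mean = 946 / 123 = 7.6911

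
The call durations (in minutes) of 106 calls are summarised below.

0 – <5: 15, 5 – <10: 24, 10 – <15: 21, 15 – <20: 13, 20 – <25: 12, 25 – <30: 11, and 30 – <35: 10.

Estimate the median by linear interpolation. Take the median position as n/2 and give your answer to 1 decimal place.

13.3

Cumulative frequencies: 15, 39, 60, 73, 85, 96, 106
n = 106; position = n/2 = 53.
This falls in the class 10 – <15: L = 10, F = 39, f = 21, h = 5.
Median ≈ 10 + ((53 − 39) / 21) × 5 = 13.3333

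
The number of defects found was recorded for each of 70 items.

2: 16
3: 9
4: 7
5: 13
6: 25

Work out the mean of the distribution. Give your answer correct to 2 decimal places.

4.31

Values: 2, 3, 4, 5, 6
Σfx = 16×2 + 9×3 + 7×4 + 13×5 + 25×6 = 302
n = Σf = 70
Mean = 302 / 70 = 4.3143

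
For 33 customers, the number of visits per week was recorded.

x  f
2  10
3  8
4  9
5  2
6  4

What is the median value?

3

Cumulative frequencies: 10, 18, 27, 29, 33
n = 33, so the median is the value in position (n+1)/2 = 17.
Position 17 falls at value 3.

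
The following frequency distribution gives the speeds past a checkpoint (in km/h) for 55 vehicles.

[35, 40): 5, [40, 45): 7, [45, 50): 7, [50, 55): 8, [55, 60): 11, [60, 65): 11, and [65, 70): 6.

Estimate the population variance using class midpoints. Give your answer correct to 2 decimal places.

84.05

Midpoints: 37.5, 42.5, 47.5, 52.5, 57.5, 62.5, 67.5
n = 55, Σfm = 2962.5, mean = 53.8636
Σfm² = 164193.75
Σf(m − x̄)² = Σfm² − (Σfm)²/n = 164193.75 − 2962.5²/55 = 4622.7273
Population variance = 4622.7273 / 55 = 84.0496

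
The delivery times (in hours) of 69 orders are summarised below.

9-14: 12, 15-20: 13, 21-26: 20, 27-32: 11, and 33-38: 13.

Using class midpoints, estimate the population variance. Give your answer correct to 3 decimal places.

Midpoints: 11.5, 17.5, 23.5, 29.5, 35.5
n = 69, Σfm = 1621.5, mean = 23.5000
Σfm² = 42569.25
Σf(m − x̄)² = Σfm² − (Σfm)²/n = 42569.25 − 1621.5²/69 = 4464.0000
Population variance = 4464.0000 / 69 = 64.6957

64.696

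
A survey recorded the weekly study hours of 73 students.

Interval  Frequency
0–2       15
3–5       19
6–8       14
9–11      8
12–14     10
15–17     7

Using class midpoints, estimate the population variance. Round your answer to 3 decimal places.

Midpoints: 1, 4, 7, 10, 13, 16
n = 73, Σfm = 511, mean = 7.0000
Σfm² = 5287
Σf(m − x̄)² = Σfm² − (Σfm)²/n = 5287 − 511²/73 = 1710.0000
Population variance = 1710.0000 / 73 = 23.4247

23.425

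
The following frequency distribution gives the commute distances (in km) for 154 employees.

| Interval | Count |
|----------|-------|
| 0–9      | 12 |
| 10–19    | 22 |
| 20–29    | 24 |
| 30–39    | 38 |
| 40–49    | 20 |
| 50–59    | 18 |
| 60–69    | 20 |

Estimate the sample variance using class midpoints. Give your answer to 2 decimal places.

Midpoints: 4.5, 14.5, 24.5, 34.5, 44.5, 54.5, 64.5
n = 154, Σfm = 5433, mean = 35.2792
Σfm² = 240778.5
Σf(m − x̄)² = Σfm² − (Σfm)²/n = 240778.5 − 5433²/154 = 49106.4935
Sample variance = 49106.4935 / 153 = 320.9575

320.96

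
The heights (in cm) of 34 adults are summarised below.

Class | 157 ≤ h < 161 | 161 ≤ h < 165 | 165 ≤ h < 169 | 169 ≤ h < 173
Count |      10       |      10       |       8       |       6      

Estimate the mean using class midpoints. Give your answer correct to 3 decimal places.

Midpoints: 159, 163, 167, 171
Σfm = 10×159 + 10×163 + 8×167 + 6×171 = 5582
n = Σf = 34
Mean = 5582 / 34 = 164.1765

164.176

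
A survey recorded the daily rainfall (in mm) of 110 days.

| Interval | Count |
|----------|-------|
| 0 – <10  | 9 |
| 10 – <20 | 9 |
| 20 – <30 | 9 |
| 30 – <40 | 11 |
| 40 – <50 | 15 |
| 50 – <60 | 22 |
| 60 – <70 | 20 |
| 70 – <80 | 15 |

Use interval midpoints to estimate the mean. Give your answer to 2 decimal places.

46.36

Midpoints: 5, 15, 25, 35, 45, 55, 65, 75
Σfm = 9×5 + 9×15 + 9×25 + 11×35 + 15×45 + 22×55 + 20×65 + 15×75 = 5100
n = Σf = 110
Mean = 5100 / 110 = 46.3636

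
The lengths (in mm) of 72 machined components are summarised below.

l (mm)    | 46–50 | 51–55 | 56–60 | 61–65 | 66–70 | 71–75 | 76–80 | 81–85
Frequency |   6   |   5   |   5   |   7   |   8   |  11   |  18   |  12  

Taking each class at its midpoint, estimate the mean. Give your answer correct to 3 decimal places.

69.875

Midpoints: 48, 53, 58, 63, 68, 73, 78, 83
Σfm = 6×48 + 5×53 + 5×58 + 7×63 + 8×68 + 11×73 + 18×78 + 12×83 = 5031
n = Σf = 72
Mean = 5031 / 72 = 69.8750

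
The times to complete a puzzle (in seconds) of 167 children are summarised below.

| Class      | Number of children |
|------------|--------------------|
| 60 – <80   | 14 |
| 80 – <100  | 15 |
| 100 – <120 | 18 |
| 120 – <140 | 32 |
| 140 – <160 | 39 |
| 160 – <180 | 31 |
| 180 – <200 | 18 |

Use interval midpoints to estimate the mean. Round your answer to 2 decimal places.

137.78

Midpoints: 70, 90, 110, 130, 150, 170, 190
Σfm = 14×70 + 15×90 + 18×110 + 32×130 + 39×150 + 31×170 + 18×190 = 23010
n = Σf = 167
Mean = 23010 / 167 = 137.7844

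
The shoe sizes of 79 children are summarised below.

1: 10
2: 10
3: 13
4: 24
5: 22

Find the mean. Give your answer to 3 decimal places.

Values: 1, 2, 3, 4, 5
Σfx = 10×1 + 10×2 + 13×3 + 24×4 + 22×5 = 275
n = Σf = 79
Mean = 275 / 79 = 3.4810

3.481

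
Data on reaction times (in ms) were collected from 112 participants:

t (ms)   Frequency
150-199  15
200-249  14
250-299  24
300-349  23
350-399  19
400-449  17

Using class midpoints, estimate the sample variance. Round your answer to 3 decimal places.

6412.484

Midpoints: 174.5, 224.5, 274.5, 324.5, 374.5, 424.5
n = 112, Σfm = 34144, mean = 304.8571
Σfm² = 11120828
Σf(m − x̄)² = Σfm² − (Σfm)²/n = 11120828 − 34144²/112 = 711785.7143
Sample variance = 711785.7143 / 111 = 6412.4839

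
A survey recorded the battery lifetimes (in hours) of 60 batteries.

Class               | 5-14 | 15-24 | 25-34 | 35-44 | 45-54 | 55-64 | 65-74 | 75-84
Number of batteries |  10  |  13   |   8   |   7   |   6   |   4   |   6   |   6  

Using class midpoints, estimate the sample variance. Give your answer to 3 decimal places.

Midpoints: 9.5, 19.5, 29.5, 39.5, 49.5, 59.5, 69.5, 79.5
n = 60, Σfm = 2290, mean = 38.1667
Σfm² = 119495
Σf(m − x̄)² = Σfm² − (Σfm)²/n = 119495 − 2290²/60 = 32093.3333
Sample variance = 32093.3333 / 59 = 543.9548

543.955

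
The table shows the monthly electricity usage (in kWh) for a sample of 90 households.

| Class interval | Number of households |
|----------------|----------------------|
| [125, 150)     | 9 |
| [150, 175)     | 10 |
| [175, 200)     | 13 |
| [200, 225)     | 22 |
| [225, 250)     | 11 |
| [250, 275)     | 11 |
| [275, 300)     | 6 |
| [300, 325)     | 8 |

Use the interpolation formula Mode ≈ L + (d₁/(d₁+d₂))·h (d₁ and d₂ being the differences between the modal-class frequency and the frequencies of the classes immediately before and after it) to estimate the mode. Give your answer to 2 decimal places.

211.25

Modal class: [200, 225) (highest frequency 22).
d₁ = 22 − 13 = 9, d₂ = 22 − 11 = 11
Mode ≈ 200 + (9/(9+11)) × 25 = 200 + 11.2500 = 211.2500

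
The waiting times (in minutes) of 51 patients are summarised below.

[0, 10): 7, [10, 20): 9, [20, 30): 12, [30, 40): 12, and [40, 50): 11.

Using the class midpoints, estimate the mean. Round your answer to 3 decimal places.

Midpoints: 5, 15, 25, 35, 45
Σfm = 7×5 + 9×15 + 12×25 + 12×35 + 11×45 = 1385
n = Σf = 51
Mean = 1385 / 51 = 27.1569

27.157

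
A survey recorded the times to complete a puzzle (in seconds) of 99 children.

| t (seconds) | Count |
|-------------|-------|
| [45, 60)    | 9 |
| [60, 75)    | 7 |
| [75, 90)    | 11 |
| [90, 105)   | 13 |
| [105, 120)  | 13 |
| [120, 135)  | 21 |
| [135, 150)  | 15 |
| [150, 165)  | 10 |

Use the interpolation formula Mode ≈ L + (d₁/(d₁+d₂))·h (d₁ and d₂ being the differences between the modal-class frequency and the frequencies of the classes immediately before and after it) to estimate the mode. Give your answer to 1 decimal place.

128.6

Modal class: [120, 135) (highest frequency 21).
d₁ = 21 − 13 = 8, d₂ = 21 − 15 = 6
Mode ≈ 120 + (8/(8+6)) × 15 = 120 + 8.5714 = 128.5714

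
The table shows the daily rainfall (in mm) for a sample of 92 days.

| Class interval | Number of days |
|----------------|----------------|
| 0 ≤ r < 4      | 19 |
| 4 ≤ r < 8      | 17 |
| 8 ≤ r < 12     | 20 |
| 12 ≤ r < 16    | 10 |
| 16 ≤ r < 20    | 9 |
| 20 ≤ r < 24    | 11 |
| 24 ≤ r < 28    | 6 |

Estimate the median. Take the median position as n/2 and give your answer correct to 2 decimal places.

10.00

Cumulative frequencies: 19, 36, 56, 66, 75, 86, 92
n = 92; position = n/2 = 46.
This falls in the class 8 ≤ r < 12: L = 8, F = 36, f = 20, h = 4.
Median ≈ 8 + ((46 − 36) / 20) × 4 = 10.0000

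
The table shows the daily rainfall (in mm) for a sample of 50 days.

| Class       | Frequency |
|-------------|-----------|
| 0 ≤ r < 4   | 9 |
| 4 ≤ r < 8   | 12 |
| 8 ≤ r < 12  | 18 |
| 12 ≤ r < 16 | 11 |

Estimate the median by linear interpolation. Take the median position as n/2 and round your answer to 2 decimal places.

Cumulative frequencies: 9, 21, 39, 50
n = 50; position = n/2 = 25.
This falls in the class 8 ≤ r < 12: L = 8, F = 21, f = 18, h = 4.
Median ≈ 8 + ((25 − 21) / 18) × 4 = 8.8889

8.89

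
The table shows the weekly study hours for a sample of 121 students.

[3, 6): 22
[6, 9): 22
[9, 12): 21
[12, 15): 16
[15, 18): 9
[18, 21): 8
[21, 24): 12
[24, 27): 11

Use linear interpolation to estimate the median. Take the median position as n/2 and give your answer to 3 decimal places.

Cumulative frequencies: 22, 44, 65, 81, 90, 98, 110, 121
n = 121; position = n/2 = 60.5.
This falls in the class [9, 12): L = 9, F = 44, f = 21, h = 3.
Median ≈ 9 + ((60.5 − 44) / 21) × 3 = 11.3571

11.357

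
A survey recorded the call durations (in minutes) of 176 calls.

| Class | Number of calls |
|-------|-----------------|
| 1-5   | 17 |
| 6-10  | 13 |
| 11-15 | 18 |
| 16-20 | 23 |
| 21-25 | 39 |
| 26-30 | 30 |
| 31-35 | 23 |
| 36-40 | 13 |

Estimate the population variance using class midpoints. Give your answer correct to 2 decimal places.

100.60

Midpoints: 3, 8, 13, 18, 23, 28, 33, 38
n = 176, Σfm = 3793, mean = 21.5511
Σfm² = 99449
Σf(m − x̄)² = Σfm² − (Σfm)²/n = 99449 − 3793²/176 = 17705.5398
Population variance = 17705.5398 / 176 = 100.5997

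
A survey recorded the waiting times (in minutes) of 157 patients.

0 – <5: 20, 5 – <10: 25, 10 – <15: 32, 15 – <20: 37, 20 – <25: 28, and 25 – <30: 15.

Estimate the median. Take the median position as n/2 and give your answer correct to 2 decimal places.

Cumulative frequencies: 20, 45, 77, 114, 142, 157
n = 157; position = n/2 = 78.5.
This falls in the class 15 – <20: L = 15, F = 77, f = 37, h = 5.
Median ≈ 15 + ((78.5 − 77) / 37) × 5 = 15.2027

15.20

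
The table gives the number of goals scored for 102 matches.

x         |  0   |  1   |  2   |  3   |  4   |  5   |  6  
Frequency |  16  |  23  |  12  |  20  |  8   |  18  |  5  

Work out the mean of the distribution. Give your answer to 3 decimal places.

2.539

Values: 0, 1, 2, 3, 4, 5, 6
Σfx = 16×0 + 23×1 + 12×2 + 20×3 + 8×4 + 18×5 + 5×6 = 259
n = Σf = 102
Mean = 259 / 102 = 2.5392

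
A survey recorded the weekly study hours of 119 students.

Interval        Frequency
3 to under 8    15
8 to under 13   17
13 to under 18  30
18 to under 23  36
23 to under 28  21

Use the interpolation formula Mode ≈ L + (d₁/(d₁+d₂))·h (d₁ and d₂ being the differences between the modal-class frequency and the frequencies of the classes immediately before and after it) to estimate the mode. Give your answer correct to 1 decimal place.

Modal class: 18 to under 23 (highest frequency 36).
d₁ = 36 − 30 = 6, d₂ = 36 − 21 = 15
Mode ≈ 18 + (6/(6+15)) × 5 = 18 + 1.4286 = 19.4286

19.4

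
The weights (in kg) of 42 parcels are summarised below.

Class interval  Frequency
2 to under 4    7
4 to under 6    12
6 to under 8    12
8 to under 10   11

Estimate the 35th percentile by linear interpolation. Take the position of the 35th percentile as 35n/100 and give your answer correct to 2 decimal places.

Cumulative frequencies: 7, 19, 31, 42
n = 42; position = 35n/100 = 14.7.
This falls in the class 4 to under 6: L = 4, F = 7, f = 12, h = 2.
35th percentile ≈ 4 + ((14.7 − 7) / 12) × 2 = 5.2833

5.28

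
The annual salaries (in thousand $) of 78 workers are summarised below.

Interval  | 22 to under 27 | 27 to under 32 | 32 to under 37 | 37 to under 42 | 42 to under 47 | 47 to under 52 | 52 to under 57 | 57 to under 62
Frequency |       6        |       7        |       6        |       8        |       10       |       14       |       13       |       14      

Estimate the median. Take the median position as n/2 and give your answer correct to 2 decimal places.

47.71

Cumulative frequencies: 6, 13, 19, 27, 37, 51, 64, 78
n = 78; position = n/2 = 39.
This falls in the class 47 to under 52: L = 47, F = 37, f = 14, h = 5.
Median ≈ 47 + ((39 − 37) / 14) × 5 = 47.7143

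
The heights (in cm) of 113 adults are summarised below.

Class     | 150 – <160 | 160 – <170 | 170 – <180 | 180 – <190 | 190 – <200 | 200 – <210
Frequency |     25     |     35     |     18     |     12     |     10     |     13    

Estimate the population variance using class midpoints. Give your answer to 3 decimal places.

267.492

Midpoints: 155, 165, 175, 185, 195, 205
n = 113, Σfm = 19635, mean = 173.7611
Σfm² = 3442025
Σf(m − x̄)² = Σfm² − (Σfm)²/n = 3442025 − 19635²/113 = 30226.5487
Population variance = 30226.5487 / 113 = 267.4916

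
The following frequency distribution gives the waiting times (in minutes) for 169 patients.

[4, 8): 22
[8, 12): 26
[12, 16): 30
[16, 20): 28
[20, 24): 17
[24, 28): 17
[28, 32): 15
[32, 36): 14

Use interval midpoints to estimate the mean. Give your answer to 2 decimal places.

18.09

Midpoints: 6, 10, 14, 18, 22, 26, 30, 34
Σfm = 22×6 + 26×10 + 30×14 + 28×18 + 17×22 + 17×26 + 15×30 + 14×34 = 3058
n = Σf = 169
Mean = 3058 / 169 = 18.0947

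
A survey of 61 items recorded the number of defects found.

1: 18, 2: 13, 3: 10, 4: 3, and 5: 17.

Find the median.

Cumulative frequencies: 18, 31, 41, 44, 61
n = 61, so the median is the value in position (n+1)/2 = 31.
Position 31 falls at value 2.

2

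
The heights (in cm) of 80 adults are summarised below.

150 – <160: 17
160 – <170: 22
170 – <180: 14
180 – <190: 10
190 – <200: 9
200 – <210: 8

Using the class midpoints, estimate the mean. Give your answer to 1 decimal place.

174.5

Midpoints: 155, 165, 175, 185, 195, 205
Σfm = 17×155 + 22×165 + 14×175 + 10×185 + 9×195 + 8×205 = 13960
n = Σf = 80
Mean = 13960 / 80 = 174.5000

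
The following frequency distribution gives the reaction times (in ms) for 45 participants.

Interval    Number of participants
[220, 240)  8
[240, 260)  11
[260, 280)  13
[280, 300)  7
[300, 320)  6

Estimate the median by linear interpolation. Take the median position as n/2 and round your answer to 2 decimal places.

265.38

Cumulative frequencies: 8, 19, 32, 39, 45
n = 45; position = n/2 = 22.5.
This falls in the class [260, 280): L = 260, F = 19, f = 13, h = 20.
Median ≈ 260 + ((22.5 − 19) / 13) × 20 = 265.3846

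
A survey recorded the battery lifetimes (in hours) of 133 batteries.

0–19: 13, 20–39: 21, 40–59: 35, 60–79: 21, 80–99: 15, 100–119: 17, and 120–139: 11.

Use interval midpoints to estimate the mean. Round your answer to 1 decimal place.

Midpoints: 9.5, 29.5, 49.5, 69.5, 89.5, 109.5, 129.5
Σfm = 13×9.5 + 21×29.5 + 35×49.5 + 21×69.5 + 15×89.5 + 17×109.5 + 11×129.5 = 8563.5
n = Σf = 133
Mean = 8563.5 / 133 = 64.3872

64.4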